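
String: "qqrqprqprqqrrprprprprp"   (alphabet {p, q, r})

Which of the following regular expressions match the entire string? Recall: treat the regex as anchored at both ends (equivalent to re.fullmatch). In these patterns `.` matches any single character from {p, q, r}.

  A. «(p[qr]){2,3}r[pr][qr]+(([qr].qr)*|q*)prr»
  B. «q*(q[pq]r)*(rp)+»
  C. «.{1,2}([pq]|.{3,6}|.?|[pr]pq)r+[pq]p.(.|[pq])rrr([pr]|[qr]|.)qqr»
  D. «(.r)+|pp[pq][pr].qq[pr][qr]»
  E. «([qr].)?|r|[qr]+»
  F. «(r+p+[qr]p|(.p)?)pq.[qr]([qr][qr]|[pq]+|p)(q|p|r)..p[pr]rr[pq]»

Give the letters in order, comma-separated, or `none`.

A → no match — must start with "p"
B → match
C → no match — must end with "qqr"
D → no match
E → no match
F → no match

B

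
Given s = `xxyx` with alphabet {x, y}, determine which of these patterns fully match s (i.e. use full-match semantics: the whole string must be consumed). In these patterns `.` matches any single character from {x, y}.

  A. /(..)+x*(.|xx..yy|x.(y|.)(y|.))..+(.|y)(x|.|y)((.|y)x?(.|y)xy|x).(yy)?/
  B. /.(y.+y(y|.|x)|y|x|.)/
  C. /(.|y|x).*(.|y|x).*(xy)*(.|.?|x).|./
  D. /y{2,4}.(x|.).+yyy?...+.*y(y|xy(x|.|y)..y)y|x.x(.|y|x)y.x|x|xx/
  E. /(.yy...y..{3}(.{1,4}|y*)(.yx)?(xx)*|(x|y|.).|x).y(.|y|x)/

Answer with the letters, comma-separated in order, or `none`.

A → no match
B → no match
C → match
D → no match
E → match

C, E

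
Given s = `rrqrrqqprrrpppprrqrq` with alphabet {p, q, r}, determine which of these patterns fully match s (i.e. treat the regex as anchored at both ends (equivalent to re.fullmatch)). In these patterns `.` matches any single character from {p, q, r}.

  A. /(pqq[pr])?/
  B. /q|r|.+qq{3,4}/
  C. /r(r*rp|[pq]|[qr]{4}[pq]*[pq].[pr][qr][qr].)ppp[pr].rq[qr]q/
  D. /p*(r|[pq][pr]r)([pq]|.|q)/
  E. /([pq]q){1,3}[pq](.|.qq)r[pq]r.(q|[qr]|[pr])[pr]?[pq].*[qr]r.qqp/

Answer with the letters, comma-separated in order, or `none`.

A → no match
B → no match
C → match
D → no match
E → no match — must end with `qqp`

C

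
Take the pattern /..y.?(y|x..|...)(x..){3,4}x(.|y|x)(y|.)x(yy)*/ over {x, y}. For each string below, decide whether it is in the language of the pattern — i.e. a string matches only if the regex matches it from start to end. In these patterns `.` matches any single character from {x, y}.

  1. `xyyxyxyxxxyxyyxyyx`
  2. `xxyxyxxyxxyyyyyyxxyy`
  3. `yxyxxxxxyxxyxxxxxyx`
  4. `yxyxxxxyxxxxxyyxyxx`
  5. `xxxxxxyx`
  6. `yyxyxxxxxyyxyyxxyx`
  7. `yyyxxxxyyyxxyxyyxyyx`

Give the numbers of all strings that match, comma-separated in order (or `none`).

1 → match
2 → no match
3 → match
4 → match
5 → no match
6 → no match
7 → no match

1, 3, 4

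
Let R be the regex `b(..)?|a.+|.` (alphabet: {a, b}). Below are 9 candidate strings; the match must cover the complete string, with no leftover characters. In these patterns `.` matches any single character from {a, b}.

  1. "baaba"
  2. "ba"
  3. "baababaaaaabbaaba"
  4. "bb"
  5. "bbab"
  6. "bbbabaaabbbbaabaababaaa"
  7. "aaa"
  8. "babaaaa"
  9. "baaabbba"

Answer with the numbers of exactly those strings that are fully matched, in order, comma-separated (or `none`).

1 → no match
2 → no match
3 → no match
4 → no match
5 → no match
6 → no match
7 → match
8 → no match
9 → no match

7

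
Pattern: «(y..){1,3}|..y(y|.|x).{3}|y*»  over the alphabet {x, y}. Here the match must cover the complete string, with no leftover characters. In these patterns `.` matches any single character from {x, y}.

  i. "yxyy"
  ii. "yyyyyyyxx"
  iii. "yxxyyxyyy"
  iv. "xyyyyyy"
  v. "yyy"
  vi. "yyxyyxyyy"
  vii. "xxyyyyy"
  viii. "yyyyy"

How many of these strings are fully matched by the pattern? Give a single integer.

7

i → no match
ii → match
iii → match
iv → match
v → match
vi → match
vii → match
viii → match
Total matched: 7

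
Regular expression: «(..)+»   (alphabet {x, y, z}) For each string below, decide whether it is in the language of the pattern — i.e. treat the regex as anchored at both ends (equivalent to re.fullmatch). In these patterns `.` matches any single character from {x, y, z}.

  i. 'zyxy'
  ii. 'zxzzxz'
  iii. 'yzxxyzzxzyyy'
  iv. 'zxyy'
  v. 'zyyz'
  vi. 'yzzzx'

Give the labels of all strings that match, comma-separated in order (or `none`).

i, ii, iii, iv, v

i. 'zyxy' → match
ii. 'zxzzxz' → match
iii. 'yzxxyzzxzyyy' → match
iv. 'zxyy' → match
v. 'zyyz' → match
vi. 'yzzzx' → no match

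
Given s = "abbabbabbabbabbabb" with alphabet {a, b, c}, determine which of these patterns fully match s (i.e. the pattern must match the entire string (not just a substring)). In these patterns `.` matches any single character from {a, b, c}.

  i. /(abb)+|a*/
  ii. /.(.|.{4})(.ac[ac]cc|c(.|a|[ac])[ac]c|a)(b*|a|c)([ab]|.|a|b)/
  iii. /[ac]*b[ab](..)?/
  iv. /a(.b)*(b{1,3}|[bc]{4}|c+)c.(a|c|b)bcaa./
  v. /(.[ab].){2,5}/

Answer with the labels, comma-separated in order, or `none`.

i → match
ii → no match
iii → no match
iv → no match
v → no match

i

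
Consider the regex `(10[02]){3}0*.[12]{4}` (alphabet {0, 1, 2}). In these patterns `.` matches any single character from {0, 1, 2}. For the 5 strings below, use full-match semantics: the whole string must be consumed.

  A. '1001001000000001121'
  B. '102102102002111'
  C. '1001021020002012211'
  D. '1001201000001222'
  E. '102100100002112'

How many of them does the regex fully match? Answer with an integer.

3

A → match
B → match
C → no match
D → no match
E → match
Total matched: 3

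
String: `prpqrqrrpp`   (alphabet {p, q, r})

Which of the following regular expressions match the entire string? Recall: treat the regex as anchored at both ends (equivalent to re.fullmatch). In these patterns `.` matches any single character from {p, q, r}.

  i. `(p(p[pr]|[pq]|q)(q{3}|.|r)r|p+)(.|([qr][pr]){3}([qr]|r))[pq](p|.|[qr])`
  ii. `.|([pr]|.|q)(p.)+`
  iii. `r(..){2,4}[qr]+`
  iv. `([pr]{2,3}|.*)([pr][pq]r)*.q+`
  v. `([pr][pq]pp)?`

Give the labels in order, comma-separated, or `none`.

i → match
ii → no match
iii → no match — must start with `r`
iv → no match — must end with `q`
v → no match

i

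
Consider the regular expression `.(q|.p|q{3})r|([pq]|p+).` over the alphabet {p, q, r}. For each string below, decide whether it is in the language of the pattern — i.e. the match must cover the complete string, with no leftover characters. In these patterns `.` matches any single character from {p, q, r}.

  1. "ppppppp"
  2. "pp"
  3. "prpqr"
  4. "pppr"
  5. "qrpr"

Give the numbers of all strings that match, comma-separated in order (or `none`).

1. "ppppppp" → match
2. "pp" → match
3. "prpqr" → no match
4. "pppr" → match
5. "qrpr" → match

1, 2, 4, 5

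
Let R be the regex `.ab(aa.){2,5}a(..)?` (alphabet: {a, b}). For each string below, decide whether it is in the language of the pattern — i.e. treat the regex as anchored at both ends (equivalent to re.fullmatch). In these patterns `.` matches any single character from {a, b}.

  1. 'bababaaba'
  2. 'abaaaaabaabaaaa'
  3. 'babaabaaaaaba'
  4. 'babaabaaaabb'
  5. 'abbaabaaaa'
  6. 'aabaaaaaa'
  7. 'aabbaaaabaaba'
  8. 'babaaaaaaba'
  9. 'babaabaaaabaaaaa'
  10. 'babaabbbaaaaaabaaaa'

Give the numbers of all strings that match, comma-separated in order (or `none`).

3, 4

1 → no match
2 → no match
3 → match
4 → match
5 → no match
6 → no match
7 → no match
8 → no match
9 → no match
10 → no match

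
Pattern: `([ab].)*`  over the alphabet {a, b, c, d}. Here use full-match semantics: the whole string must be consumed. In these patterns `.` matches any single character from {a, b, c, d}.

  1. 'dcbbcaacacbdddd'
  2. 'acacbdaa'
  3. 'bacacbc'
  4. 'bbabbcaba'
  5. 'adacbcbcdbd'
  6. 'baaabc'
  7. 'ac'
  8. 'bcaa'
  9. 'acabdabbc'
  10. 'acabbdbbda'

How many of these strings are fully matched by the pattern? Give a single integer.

4

1 → no match
2. 'acacbdaa' → match
3. 'bacacbc' → no match
4. 'bbabbcaba' → no match
5. 'adacbcbcdbd' → no match
6. 'baaabc' → match
7. 'ac' → match
8. 'bcaa' → match
9. 'acabdabbc' → no match
10. 'acabbdbbda' → no match
Total matched: 4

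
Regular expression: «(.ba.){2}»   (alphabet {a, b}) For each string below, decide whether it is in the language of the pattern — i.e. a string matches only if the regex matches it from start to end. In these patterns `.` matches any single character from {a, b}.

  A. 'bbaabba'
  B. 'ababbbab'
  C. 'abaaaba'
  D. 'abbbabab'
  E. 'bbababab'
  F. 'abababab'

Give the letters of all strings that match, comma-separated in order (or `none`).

B, E, F

A → no match
B → match
C → no match
D → no match
E → match
F → match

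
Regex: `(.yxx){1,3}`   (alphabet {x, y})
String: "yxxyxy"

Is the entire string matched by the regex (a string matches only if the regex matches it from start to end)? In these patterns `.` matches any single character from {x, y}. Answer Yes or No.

No

Every match must end with "yxx", but "yxxyxy" does not.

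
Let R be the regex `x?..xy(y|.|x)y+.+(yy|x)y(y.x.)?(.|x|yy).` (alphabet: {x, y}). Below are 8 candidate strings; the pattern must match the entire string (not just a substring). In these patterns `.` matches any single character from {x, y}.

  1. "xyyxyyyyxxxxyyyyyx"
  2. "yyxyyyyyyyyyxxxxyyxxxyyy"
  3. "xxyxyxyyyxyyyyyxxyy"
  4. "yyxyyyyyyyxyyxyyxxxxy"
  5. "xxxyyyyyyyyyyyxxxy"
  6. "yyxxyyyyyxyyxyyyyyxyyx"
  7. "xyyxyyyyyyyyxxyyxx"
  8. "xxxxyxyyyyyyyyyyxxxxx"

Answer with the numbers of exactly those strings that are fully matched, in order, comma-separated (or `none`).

1 → match
2 → match
3 → match
4 → match
5 → match
6 → no match
7 → no match
8 → match

1, 2, 3, 4, 5, 8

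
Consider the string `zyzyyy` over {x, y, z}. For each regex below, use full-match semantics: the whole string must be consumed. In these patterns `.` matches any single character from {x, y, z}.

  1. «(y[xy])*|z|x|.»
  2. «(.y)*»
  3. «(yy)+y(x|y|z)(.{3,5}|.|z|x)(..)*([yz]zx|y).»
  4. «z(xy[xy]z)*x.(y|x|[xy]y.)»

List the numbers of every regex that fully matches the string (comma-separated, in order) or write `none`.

2

1 → no match
2 → match
3 → no match — must start with `yy`
4 → no match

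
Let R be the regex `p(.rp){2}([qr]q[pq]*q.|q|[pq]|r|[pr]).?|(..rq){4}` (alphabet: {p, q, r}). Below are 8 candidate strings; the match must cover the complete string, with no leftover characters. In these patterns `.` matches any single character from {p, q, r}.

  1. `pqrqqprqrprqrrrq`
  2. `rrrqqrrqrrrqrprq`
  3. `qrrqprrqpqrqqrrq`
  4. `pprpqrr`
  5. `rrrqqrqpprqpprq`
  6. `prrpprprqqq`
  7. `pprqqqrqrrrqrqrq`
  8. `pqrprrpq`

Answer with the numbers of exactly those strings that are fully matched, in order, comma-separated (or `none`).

1, 2, 3, 6, 7, 8

1 → match
2 → match
3 → match
4 → no match
5 → no match
6 → match
7 → match
8 → match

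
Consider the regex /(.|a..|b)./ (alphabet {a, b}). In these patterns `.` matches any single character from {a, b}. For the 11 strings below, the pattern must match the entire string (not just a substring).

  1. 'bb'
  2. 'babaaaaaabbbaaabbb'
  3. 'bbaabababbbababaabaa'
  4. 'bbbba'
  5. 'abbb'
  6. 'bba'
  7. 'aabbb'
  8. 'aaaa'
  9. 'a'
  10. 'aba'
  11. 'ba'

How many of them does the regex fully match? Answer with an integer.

1 → match
2 → no match
3 → no match
4 → no match
5 → match
6 → no match
7 → no match
8 → match
9 → no match
10 → no match
11 → match
Total matched: 4

4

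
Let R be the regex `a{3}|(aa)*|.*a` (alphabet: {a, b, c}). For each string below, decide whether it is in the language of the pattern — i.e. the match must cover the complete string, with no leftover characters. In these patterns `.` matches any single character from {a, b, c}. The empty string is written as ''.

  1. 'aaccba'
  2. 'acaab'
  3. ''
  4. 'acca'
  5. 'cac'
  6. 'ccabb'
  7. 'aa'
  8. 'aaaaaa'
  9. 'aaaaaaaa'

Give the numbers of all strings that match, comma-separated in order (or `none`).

1. 'aaccba' → match
2. 'acaab' → no match
3. '' → match
4. 'acca' → match
5. 'cac' → no match
6. 'ccabb' → no match
7. 'aa' → match
8. 'aaaaaa' → match
9. 'aaaaaaaa' → match

1, 3, 4, 7, 8, 9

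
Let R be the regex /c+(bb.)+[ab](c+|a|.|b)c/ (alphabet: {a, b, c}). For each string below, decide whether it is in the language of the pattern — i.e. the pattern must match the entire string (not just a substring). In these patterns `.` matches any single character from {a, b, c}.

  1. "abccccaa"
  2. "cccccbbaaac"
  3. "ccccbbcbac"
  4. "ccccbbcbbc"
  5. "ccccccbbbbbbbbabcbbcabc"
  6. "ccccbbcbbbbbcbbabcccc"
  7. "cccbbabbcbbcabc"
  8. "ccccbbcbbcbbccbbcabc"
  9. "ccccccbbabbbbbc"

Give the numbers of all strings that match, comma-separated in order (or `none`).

1 → no match — must start with "c"
2 → match
3 → match
4 → match
5 → no match
6 → match
7 → match
8 → no match
9 → match

2, 3, 4, 6, 7, 9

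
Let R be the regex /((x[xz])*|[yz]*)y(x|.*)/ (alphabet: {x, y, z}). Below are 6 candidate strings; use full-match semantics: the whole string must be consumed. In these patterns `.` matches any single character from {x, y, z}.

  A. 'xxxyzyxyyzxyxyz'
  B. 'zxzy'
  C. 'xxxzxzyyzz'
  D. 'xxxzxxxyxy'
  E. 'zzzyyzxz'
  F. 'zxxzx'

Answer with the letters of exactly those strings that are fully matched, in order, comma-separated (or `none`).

A → no match
B → no match
C → match
D → no match
E → match
F → no match

C, E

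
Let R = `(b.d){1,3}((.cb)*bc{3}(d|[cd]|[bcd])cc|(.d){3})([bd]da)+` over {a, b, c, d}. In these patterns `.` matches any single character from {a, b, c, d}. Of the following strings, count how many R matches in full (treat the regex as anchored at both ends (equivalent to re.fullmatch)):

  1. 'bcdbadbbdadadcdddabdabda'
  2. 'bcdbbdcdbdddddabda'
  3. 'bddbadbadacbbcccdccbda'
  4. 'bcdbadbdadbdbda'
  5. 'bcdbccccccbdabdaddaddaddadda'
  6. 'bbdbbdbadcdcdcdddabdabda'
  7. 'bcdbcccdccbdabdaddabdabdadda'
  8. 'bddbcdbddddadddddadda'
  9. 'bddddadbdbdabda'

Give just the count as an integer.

9

1 → match
2 → match
3 → match
4 → match
5 → match
6 → match
7 → match
8 → match
9 → match
Total matched: 9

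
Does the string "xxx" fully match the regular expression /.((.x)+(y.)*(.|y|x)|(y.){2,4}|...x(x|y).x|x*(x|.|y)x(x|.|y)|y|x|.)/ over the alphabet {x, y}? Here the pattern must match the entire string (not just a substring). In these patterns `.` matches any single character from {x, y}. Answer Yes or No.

No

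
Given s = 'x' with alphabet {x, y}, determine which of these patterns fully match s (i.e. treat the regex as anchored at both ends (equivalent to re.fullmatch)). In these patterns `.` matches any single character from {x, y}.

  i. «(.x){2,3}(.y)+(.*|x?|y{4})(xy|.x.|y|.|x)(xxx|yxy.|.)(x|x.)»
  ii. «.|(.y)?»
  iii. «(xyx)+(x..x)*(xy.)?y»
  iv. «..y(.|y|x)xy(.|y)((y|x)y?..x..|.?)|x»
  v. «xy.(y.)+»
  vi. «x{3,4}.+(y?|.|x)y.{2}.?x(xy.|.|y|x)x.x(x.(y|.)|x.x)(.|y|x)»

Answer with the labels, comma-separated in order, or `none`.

i → no match
ii → match
iii → no match — must start with 'xyx'
iv → match
v → no match — must start with 'xy'
vi → no match

ii, iv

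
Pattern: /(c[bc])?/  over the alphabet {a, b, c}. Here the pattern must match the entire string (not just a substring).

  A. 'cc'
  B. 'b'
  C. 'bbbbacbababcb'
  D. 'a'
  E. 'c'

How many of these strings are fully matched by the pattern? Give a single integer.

1

A → match
B → no match
C → no match
D → no match
E → no match
Total matched: 1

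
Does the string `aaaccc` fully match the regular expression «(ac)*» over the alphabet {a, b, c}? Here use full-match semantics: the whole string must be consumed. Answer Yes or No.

No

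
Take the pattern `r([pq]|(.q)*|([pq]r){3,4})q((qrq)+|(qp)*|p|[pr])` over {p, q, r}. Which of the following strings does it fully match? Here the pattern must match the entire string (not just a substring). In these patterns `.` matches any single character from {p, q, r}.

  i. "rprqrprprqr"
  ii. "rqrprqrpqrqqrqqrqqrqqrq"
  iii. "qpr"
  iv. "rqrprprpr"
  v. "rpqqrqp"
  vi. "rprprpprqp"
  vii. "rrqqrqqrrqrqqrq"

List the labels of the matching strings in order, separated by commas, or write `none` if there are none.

i

i → match
ii → no match
iii → no match — must start with "r"
iv → no match
v → no match
vi → no match
vii → no match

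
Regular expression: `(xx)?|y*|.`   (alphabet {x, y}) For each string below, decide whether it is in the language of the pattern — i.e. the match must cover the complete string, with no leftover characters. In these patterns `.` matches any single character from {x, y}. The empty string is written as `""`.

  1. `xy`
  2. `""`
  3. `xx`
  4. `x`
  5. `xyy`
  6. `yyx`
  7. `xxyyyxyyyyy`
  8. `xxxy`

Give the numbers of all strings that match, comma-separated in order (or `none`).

2, 3, 4

1. `xy` → no match
2. `""` → match
3. `xx` → match
4. `x` → match
5. `xyy` → no match
6. `yyx` → no match
7. `xxyyyxyyyyy` → no match
8. `xxxy` → no match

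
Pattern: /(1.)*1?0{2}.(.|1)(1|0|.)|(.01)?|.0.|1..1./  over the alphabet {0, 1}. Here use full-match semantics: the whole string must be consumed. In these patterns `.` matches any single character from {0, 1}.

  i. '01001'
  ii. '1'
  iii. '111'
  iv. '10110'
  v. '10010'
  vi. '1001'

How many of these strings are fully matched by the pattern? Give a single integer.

2

i. '01001' → no match
ii. '1' → no match
iii. '111' → no match
iv. '10110' → match
v. '10010' → match
vi. '1001' → no match
Total matched: 2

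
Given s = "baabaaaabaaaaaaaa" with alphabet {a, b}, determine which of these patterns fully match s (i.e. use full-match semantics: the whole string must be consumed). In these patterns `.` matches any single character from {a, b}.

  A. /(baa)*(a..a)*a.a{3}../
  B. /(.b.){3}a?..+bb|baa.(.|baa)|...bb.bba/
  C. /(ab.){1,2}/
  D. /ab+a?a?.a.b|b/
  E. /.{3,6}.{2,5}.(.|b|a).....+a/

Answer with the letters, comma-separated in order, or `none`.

A, E

A → match
B → no match
C → no match — must start with "ab"
D → no match — must end with "b"
E → match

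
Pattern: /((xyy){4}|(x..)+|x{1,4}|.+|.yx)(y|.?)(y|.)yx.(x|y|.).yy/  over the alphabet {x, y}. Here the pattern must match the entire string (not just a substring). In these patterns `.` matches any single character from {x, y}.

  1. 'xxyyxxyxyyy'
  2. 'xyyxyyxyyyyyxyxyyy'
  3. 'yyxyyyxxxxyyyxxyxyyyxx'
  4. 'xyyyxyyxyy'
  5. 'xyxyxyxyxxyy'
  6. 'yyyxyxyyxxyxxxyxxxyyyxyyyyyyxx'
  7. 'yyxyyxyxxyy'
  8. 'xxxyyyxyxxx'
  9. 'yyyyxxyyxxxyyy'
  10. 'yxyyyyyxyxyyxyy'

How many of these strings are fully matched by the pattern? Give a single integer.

6

1 → no match
2 → match
3 → no match — must end with 'yy'
4 → match
5 → match
6 → no match — must end with 'yy'
7 → match
8 → no match — must end with 'yy'
9 → match
10 → match
Total matched: 6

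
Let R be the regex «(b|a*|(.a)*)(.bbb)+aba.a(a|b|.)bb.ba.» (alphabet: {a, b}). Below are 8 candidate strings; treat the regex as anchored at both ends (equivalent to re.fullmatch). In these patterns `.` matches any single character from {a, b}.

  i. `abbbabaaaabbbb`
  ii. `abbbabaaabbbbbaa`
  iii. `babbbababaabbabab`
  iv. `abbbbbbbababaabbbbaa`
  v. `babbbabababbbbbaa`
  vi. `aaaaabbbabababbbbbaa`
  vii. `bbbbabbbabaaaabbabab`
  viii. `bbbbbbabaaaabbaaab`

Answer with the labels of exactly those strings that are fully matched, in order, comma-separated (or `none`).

ii, iii, iv, v, vi, vii

i → no match
ii → match
iii → match
iv → match
v → match
vi → match
vii → match
viii → no match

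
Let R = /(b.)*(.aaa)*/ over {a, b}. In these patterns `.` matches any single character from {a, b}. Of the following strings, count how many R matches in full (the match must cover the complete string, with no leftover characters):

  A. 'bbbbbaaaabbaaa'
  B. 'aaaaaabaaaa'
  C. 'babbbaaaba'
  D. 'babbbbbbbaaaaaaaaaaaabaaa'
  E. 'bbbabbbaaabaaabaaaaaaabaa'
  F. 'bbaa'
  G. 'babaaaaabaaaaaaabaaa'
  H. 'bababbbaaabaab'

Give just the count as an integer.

1

A → no match
B → no match
C → no match
D → no match
E → no match
F → no match
G → match
H → no match
Total matched: 1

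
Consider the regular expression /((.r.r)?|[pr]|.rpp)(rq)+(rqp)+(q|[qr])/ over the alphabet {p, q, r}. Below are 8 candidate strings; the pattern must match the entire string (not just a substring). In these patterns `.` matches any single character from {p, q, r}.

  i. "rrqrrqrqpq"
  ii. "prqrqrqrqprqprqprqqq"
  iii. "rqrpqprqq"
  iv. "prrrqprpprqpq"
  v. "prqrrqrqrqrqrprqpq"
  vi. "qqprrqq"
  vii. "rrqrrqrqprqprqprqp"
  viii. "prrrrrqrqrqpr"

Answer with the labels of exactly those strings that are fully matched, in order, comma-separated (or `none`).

i

i → match
ii → no match
iii → no match
iv → no match
v → no match
vi → no match
vii → no match
viii → no match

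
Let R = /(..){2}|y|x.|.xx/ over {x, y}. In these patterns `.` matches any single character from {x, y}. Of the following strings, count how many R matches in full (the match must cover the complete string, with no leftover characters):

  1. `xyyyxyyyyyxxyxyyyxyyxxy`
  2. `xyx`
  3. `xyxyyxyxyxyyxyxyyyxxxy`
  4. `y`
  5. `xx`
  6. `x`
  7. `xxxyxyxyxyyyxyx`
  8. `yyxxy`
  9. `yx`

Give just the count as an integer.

1 → no match
2 → no match
3 → no match
4 → match
5 → match
6 → no match
7 → no match
8 → no match
9 → no match
Total matched: 2

2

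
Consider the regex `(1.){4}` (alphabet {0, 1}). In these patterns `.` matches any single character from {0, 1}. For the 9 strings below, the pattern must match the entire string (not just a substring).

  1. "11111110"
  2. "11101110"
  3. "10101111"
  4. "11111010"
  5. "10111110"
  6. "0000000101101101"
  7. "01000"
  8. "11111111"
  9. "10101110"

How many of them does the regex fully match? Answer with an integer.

7

1 → match
2 → match
3 → match
4 → match
5 → match
6 → no match — must start with "1"
7 → no match — must start with "1"
8 → match
9 → match
Total matched: 7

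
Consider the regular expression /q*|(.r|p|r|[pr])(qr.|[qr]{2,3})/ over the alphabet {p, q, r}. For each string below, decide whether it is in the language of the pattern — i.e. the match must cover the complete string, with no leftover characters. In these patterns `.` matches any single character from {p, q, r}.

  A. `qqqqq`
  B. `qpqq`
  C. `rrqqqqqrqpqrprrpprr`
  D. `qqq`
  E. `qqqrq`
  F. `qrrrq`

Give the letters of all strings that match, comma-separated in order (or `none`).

A → match
B → no match
C → no match
D → match
E → no match
F → match

A, D, F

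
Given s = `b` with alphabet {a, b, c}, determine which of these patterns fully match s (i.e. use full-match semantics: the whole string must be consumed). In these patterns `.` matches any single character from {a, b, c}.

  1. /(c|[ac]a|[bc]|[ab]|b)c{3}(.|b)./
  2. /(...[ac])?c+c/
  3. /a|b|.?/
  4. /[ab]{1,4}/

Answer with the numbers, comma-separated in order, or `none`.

3, 4

1 → no match
2 → no match — must end with `cc`
3 → match
4 → match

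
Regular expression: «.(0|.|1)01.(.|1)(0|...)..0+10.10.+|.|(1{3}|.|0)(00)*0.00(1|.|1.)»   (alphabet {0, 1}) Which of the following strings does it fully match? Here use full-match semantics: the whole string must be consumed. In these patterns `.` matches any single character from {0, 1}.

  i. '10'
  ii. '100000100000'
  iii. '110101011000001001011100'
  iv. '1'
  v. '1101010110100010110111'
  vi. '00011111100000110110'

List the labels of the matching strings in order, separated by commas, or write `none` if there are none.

iii, iv, v

i → no match
ii → no match
iii → match
iv → match
v → match
vi → no match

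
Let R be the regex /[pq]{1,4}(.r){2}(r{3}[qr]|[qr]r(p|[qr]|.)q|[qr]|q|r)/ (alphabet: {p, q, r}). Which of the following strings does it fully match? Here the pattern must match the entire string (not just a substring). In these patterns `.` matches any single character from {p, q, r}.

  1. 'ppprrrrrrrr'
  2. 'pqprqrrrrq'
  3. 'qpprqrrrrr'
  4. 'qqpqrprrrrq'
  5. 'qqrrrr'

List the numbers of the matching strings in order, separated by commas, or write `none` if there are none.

1, 2, 3, 4, 5

1 → match
2 → match
3 → match
4 → match
5 → match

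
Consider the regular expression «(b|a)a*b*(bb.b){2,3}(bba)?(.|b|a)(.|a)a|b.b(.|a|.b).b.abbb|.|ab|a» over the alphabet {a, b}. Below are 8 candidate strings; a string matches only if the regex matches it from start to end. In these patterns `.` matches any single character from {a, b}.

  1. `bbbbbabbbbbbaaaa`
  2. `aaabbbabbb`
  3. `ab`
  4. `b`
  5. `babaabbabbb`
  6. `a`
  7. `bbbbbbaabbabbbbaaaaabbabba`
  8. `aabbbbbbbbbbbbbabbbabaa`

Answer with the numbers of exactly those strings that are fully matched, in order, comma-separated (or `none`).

3, 4, 5, 6, 8

1 → no match
2 → no match
3 → match
4 → match
5 → match
6 → match
7 → no match
8 → match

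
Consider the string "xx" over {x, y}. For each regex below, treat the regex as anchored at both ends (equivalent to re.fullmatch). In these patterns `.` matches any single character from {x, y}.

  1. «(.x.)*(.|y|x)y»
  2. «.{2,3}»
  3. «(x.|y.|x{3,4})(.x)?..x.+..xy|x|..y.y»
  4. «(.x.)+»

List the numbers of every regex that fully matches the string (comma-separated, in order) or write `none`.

2

1 → no match — must end with "y"
2 → match
3 → no match
4 → no match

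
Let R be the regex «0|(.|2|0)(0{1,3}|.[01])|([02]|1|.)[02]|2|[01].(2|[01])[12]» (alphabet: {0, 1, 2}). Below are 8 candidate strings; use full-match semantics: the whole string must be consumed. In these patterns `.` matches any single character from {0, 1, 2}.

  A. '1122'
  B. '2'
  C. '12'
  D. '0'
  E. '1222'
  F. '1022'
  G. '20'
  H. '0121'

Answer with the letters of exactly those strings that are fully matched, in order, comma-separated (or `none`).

A, B, C, D, E, F, G, H

A → match
B → match
C → match
D → match
E → match
F → match
G → match
H → match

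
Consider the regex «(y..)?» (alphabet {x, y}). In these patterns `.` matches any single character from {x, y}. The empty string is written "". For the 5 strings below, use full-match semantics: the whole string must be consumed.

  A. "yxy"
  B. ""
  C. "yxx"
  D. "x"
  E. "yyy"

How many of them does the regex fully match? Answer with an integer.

4

A → match
B → match
C → match
D → no match
E → match
Total matched: 4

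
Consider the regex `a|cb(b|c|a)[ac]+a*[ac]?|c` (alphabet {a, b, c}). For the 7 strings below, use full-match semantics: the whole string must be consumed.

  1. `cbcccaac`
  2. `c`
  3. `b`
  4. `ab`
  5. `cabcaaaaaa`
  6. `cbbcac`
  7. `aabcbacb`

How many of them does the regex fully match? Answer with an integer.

1 → match
2 → match
3 → no match
4 → no match
5 → no match
6 → match
7 → no match
Total matched: 3

3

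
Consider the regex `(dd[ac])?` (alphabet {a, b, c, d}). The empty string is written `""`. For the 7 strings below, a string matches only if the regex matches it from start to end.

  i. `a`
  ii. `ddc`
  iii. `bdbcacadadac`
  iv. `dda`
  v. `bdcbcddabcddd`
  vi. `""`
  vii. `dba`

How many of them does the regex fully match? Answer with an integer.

i → no match
ii → match
iii → no match
iv → match
v → no match
vi → match
vii → no match
Total matched: 3

3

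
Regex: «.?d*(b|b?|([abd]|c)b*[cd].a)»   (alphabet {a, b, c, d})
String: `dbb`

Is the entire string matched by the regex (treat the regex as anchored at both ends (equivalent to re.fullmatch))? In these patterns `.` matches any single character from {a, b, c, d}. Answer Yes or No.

No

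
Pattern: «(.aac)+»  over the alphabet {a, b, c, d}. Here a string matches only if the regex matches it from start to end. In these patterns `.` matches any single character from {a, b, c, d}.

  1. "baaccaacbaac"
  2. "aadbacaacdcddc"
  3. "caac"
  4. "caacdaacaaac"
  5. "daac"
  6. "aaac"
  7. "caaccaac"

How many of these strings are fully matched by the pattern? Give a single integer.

1 → match
2 → no match — must end with "aac"
3 → match
4 → match
5 → match
6 → match
7 → match
Total matched: 6

6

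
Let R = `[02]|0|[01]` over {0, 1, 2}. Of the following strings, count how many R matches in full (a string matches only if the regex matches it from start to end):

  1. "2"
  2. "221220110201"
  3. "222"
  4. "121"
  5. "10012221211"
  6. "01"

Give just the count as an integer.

1

1 → match
2 → no match
3 → no match
4 → no match
5 → no match
6 → no match
Total matched: 1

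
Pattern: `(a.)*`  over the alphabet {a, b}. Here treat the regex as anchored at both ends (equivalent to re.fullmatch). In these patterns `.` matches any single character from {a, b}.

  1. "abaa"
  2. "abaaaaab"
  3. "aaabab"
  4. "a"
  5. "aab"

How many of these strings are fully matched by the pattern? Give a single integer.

3

1. "abaa" → match
2. "abaaaaab" → match
3. "aaabab" → match
4. "a" → no match
5. "aab" → no match
Total matched: 3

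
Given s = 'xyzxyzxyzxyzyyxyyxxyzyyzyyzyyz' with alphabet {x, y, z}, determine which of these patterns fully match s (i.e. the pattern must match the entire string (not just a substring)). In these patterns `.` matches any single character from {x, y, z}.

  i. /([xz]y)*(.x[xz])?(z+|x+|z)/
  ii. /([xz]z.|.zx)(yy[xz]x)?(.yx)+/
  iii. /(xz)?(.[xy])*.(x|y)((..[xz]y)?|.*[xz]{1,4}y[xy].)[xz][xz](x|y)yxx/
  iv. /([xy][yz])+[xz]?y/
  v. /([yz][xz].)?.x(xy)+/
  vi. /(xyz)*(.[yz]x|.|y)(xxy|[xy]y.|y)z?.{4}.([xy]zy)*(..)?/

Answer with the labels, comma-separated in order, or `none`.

vi

i → no match
ii → no match — must end with 'yx'
iii → no match — must end with 'yxx'
iv → no match — must end with 'y'
v → no match — must end with 'xy'
vi → match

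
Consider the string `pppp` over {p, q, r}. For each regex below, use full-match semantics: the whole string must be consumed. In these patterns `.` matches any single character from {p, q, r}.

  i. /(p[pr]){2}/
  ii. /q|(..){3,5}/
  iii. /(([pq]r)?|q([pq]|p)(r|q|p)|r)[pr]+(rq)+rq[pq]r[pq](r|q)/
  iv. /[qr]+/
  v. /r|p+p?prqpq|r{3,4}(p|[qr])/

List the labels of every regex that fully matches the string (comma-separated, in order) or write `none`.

i

i → match
ii → no match
iii → no match
iv → no match
v → no match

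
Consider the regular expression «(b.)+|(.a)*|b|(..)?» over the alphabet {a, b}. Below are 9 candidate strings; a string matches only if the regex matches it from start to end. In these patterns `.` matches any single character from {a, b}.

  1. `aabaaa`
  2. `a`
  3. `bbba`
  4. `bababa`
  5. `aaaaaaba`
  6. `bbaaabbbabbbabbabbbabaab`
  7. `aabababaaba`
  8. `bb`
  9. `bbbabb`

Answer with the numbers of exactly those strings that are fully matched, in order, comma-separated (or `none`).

1, 3, 4, 5, 8, 9

1 → match
2 → no match
3 → match
4 → match
5 → match
6 → no match
7 → no match
8 → match
9 → match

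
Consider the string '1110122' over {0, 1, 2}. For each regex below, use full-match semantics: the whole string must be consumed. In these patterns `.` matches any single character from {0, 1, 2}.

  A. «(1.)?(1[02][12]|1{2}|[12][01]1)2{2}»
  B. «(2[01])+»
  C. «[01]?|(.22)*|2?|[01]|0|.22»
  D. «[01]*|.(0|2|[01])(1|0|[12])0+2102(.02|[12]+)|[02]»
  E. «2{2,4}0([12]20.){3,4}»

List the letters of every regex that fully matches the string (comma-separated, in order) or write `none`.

A

A → match
B → no match — must start with '2'
C → no match
D → no match
E → no match — must start with '2'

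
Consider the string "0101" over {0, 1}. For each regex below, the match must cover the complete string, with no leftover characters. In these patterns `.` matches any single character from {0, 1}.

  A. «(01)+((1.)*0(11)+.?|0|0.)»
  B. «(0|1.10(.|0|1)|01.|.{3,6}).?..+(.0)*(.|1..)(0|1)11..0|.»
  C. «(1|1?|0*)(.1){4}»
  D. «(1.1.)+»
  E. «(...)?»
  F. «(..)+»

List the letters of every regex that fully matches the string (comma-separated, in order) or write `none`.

A, F

A → match
B → no match
C → no match
D → no match — must start with "1"
E → no match
F → match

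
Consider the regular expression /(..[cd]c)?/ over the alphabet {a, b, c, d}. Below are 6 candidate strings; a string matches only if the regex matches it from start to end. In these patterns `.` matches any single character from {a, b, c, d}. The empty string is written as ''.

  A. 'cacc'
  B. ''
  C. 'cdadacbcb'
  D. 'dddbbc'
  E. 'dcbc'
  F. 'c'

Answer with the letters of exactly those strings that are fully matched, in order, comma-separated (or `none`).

A. 'cacc' → match
B. '' → match
C. 'cdadacbcb' → no match
D. 'dddbbc' → no match
E. 'dcbc' → no match
F. 'c' → no match

A, B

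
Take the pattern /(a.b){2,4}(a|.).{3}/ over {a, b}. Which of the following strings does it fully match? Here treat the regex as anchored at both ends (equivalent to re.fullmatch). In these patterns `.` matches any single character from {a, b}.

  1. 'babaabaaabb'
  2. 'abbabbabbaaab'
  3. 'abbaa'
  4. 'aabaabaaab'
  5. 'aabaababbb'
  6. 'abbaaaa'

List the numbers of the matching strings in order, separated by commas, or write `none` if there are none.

1 → no match — must start with 'a'
2 → match
3 → no match
4 → match
5 → match
6 → no match

2, 4, 5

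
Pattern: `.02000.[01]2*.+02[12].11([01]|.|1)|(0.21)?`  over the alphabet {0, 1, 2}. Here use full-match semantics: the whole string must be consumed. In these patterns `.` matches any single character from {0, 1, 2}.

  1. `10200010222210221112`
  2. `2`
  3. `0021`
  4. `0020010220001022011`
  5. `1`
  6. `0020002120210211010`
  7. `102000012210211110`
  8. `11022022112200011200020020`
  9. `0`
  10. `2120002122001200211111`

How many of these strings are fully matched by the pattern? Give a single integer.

3

1 → match
2. `2` → no match
3. `0021` → match
4 → no match
5. `1` → no match
6 → no match
7 → match
8 → no match
9. `0` → no match
10 → no match
Total matched: 3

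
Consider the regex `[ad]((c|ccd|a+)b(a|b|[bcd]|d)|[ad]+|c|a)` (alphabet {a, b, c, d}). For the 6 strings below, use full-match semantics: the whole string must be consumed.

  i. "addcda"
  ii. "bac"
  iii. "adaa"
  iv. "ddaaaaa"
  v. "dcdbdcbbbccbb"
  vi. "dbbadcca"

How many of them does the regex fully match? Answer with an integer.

i → no match
ii → no match
iii → match
iv → match
v → no match
vi → no match
Total matched: 2

2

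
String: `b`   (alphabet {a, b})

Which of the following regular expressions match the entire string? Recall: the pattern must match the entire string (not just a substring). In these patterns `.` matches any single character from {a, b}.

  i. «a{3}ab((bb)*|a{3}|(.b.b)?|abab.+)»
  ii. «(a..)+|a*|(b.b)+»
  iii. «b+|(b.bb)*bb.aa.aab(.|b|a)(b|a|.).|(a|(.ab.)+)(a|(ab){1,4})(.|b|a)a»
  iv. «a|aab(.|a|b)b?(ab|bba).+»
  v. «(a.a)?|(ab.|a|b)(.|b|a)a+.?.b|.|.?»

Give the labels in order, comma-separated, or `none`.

i → no match — must start with `a`
ii → no match
iii → match
iv → no match
v → match

iii, v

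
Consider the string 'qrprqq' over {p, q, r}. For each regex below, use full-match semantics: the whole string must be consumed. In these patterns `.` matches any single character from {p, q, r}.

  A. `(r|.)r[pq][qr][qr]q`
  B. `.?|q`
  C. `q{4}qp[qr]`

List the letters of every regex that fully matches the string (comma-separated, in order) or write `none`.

A → match
B → no match
C → no match

A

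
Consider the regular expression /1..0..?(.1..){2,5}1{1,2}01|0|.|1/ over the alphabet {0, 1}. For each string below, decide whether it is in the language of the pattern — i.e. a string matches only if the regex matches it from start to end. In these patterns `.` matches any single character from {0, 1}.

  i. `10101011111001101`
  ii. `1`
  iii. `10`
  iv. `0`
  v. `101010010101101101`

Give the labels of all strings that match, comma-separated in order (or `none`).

i → match
ii → match
iii → no match
iv → match
v → match

i, ii, iv, v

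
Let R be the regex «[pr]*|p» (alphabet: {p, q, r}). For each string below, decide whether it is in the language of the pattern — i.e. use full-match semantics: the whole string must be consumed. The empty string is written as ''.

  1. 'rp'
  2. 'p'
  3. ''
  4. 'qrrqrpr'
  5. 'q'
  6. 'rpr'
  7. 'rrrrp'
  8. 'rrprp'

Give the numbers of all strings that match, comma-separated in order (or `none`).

1, 2, 3, 6, 7, 8

1 → match
2 → match
3 → match
4 → no match
5 → no match
6 → match
7 → match
8 → match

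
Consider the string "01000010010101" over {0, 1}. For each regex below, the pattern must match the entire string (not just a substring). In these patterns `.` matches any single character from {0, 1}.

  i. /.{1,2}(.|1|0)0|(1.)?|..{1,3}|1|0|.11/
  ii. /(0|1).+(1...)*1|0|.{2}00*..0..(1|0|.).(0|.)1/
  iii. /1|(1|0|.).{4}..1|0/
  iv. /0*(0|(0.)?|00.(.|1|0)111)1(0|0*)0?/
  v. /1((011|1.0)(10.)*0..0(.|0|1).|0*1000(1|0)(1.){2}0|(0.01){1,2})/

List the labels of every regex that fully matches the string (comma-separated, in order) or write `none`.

ii

i → no match
ii → match
iii → no match
iv → no match
v → no match — must start with "1"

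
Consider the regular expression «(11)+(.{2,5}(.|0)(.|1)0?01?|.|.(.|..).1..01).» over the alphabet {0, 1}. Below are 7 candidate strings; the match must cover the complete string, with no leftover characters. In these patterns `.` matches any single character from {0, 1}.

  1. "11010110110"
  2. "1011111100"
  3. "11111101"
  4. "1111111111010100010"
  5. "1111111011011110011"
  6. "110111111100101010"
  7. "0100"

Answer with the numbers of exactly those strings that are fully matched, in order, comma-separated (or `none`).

1 → no match
2 → no match — must start with "11"
3 → match
4 → match
5 → no match
6 → no match
7 → no match — must start with "11"

3, 4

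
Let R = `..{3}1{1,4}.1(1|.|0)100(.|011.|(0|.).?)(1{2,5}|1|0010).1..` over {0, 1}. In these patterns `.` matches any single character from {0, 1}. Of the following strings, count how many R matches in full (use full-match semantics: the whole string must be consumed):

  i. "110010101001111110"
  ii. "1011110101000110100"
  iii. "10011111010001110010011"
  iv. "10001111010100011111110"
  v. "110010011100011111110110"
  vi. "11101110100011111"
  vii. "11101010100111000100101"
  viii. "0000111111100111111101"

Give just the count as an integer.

5

i → match
ii → match
iii → no match
iv → match
v → no match
vi → match
vii → no match
viii → match
Total matched: 5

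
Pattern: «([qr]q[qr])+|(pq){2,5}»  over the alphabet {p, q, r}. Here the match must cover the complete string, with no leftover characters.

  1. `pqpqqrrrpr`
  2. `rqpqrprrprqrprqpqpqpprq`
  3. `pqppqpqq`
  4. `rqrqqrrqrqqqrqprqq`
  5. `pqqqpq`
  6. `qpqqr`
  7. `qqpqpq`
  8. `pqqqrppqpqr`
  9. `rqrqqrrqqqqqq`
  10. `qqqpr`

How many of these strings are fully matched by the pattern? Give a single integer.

1 → no match
2 → no match
3 → no match
4 → no match
5 → no match
6 → no match
7 → no match
8 → no match
9 → no match
10 → no match
Total matched: 0

0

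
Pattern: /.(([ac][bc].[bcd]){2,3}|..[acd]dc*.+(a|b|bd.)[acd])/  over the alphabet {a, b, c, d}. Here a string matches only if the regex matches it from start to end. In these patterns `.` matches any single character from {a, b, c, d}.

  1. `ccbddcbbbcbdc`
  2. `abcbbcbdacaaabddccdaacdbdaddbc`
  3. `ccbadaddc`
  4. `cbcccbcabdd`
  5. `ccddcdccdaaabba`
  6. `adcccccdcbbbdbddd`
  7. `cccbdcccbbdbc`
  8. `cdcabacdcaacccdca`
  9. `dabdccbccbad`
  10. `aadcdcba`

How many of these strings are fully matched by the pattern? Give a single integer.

2

1 → match
2 → no match
3 → no match
4 → no match
5 → no match
6 → no match
7 → no match
8 → no match
9 → no match
10 → match
Total matched: 2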